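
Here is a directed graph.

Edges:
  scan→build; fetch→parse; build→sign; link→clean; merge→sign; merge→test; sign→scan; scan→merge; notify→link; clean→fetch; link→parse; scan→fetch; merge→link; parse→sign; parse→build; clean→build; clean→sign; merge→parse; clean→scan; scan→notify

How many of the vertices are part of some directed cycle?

A vertex is on a directed cycle iff it belongs to a strongly connected component of size ≥ 2 (or has a self-loop).
The vertices on cycles are {link, scan, sign, build, clean, fetch, merge, parse, notify} — 9 in total.

9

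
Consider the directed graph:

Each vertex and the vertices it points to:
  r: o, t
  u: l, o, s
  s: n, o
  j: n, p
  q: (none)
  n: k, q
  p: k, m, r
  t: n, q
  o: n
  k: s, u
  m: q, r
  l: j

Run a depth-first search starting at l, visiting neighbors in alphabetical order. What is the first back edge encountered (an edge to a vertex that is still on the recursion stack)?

s->n

DFS from l (visiting neighbors in alphabetical order); mark gray on enter, black on exit:
l gray
  j gray
    n gray
      k gray
        s gray
          s→n: n is gray → back edge
First back edge: s → n.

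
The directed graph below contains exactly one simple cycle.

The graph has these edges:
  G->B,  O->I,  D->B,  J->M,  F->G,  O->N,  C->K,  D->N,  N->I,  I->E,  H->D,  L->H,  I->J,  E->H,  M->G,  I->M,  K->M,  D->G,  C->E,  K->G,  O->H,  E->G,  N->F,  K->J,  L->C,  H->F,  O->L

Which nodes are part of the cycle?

D, E, H, I, N

DFS with gray/black marking from N:
N gray
  F gray
    G gray
      B gray
      B black
    G black
  F black
  I gray
    M gray
      M→G: G black — skip
    M black
    J gray
      J→M: M black — skip
    J black
    E gray
      H gray
        H→F: F black — skip
        D gray
          D→G: G black — skip
          D→B: B black — skip
          D→N: N is gray → back edge
Back edge closes the cycle N → I → E → H → D → N; its vertices are {D, E, H, I, N}.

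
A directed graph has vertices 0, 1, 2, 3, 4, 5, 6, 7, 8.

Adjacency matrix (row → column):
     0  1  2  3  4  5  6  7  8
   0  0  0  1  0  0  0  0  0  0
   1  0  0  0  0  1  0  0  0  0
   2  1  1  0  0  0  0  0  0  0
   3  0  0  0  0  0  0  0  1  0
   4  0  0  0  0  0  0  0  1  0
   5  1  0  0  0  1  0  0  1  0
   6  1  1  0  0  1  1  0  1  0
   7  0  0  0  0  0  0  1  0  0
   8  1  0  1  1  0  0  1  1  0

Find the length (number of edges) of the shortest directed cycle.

For each vertex v, BFS finds the shortest path from v back to v.
The shortest such closed walk is 6 → 7 → 6, length 2.

2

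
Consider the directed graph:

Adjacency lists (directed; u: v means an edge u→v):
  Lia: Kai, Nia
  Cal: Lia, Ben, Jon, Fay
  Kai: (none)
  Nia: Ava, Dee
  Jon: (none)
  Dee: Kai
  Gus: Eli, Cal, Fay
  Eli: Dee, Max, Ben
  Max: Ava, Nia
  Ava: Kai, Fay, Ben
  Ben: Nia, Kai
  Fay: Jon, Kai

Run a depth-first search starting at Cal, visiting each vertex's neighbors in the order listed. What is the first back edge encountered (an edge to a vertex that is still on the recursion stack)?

DFS from Cal (visiting each vertex's neighbors in the order listed); mark gray on enter, black on exit:
Cal gray
  Lia gray
    Kai gray
    Kai black
    Nia gray
      Ava gray
        Ava→Kai: Kai black — skip
        Fay gray
          Jon gray
          Jon black
          Fay→Kai: Kai black — skip
        Fay black
        Ben gray
          Ben→Nia: Nia is gray → back edge
First back edge: Ben → Nia.

Ben->Nia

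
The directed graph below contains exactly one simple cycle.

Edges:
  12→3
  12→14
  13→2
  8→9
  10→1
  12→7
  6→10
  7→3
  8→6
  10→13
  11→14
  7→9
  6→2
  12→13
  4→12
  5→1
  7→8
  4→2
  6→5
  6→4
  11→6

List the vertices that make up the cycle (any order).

4, 6, 7, 8, 12

DFS with gray/black marking from 6:
6 gray
  2 gray
  2 black
  4 gray
    4→2: 2 black — skip
    12 gray
      3 gray
      3 black
      13 gray
        13→2: 2 black — skip
      13 black
      7 gray
        9 gray
        9 black
        7→3: 3 black — skip
        8 gray
          8→9: 9 black — skip
          8→6: 6 is gray → back edge
Back edge closes the cycle 6 → 4 → 12 → 7 → 8 → 6; its vertices are {4, 6, 7, 8, 12}.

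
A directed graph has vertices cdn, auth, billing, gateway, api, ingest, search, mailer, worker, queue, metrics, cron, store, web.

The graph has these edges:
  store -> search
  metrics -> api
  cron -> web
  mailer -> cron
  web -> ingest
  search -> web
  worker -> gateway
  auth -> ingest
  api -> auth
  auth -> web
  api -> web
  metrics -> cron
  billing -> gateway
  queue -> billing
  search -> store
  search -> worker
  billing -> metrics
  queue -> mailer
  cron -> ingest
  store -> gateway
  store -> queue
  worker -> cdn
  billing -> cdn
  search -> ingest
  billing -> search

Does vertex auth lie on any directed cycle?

auth lies on a cycle iff there is a path from auth back to itself.
Exploring from auth, it never reaches itself; equivalently, its strongly connected component is a singleton.

No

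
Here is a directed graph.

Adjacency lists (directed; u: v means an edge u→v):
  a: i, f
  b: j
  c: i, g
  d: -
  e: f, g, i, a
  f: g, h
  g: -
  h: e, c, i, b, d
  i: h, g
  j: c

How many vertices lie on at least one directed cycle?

8

A vertex is on a directed cycle iff it belongs to a strongly connected component of size ≥ 2 (or has a self-loop).
The vertices on cycles are {a, b, c, e, f, h, i, j} — 8 in total.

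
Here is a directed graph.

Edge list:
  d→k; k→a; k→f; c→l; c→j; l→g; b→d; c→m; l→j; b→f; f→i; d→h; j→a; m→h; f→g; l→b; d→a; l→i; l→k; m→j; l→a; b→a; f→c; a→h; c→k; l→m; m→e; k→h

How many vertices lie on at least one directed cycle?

6

A vertex is on a directed cycle iff it belongs to a strongly connected component of size ≥ 2 (or has a self-loop).
The vertices on cycles are {b, c, d, f, k, l} — 6 in total.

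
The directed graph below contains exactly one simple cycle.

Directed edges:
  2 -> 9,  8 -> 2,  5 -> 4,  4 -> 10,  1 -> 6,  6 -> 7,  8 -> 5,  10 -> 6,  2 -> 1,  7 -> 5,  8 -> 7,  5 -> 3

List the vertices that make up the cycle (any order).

DFS with gray/black marking from 5:
5 gray
  4 gray
    10 gray
      6 gray
        7 gray
          7→5: 5 is gray → back edge
Back edge closes the cycle 5 → 4 → 10 → 6 → 7 → 5; its vertices are {4, 5, 6, 7, 10}.

4, 5, 6, 7, 10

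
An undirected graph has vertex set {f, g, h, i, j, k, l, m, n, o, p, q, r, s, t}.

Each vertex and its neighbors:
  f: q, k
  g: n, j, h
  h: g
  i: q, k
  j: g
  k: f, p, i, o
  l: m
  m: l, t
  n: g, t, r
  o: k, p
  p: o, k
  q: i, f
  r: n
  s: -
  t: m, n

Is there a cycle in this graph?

Yes

DFS, tracking each vertex's parent; an edge to a visited non-parent vertex closes a cycle.
Start from o:
visit o (parent –)
  visit k (parent o)
    visit f (parent k)
      visit q (parent f)
        visit i (parent q)
          i–q: parent, skip
          i–k: k visited and ≠ parent → cycle
Cycle: k – f – q – i – k.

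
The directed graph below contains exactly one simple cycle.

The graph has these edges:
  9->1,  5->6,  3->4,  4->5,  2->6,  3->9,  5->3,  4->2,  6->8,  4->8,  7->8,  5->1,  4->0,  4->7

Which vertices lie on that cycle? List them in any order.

3, 4, 5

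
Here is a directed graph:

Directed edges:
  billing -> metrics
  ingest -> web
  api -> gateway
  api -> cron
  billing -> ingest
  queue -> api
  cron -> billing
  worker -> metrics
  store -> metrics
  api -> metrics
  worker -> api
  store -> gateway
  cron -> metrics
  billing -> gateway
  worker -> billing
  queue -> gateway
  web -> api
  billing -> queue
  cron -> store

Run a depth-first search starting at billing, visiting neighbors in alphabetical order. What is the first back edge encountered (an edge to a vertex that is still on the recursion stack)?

cron->billing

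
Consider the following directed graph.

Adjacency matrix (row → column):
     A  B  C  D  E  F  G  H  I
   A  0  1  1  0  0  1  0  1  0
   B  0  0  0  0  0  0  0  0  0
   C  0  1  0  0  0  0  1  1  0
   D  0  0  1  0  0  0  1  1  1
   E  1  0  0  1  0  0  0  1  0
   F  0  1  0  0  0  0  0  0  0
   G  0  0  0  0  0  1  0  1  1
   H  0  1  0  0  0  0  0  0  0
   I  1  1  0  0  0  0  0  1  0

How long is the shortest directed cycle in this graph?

4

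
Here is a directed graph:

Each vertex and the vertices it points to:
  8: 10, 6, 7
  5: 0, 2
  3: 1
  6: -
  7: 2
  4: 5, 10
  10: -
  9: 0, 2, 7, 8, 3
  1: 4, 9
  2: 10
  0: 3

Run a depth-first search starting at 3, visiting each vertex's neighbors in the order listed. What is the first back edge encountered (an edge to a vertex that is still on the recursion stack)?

0→3

DFS from 3 (visiting each vertex's neighbors in the order listed); mark gray on enter, black on exit:
3 gray
  1 gray
    4 gray
      5 gray
        0 gray
          0→3: 3 is gray → back edge
First back edge: 0 → 3.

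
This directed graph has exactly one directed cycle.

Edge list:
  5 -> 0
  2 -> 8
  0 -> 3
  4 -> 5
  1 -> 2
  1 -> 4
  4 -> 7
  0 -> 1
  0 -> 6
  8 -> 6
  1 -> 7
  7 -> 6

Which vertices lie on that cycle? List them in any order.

0, 1, 4, 5

DFS with gray/black marking from 0:
0 gray
  1 gray
    7 gray
      6 gray
      6 black
    7 black
    4 gray
      4→7: 7 black — skip
      5 gray
        5→0: 0 is gray → back edge
Back edge closes the cycle 0 → 1 → 4 → 5 → 0; its vertices are {0, 1, 4, 5}.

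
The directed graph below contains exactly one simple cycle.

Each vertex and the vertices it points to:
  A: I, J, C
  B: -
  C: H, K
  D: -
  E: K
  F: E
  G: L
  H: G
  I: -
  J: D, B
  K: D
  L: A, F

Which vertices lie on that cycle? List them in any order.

A, C, G, H, L

DFS with gray/black marking from L:
L gray
  A gray
    I gray
    I black
    J gray
      D gray
      D black
      B gray
      B black
    J black
    C gray
      H gray
        G gray
          G→L: L is gray → back edge
Back edge closes the cycle L → A → C → H → G → L; its vertices are {A, C, G, H, L}.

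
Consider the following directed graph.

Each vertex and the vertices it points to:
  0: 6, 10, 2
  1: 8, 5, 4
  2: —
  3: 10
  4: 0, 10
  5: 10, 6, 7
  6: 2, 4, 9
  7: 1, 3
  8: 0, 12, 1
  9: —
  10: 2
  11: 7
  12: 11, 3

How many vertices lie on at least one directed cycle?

9

A vertex is on a directed cycle iff it belongs to a strongly connected component of size ≥ 2 (or has a self-loop).
The vertices on cycles are {0, 1, 4, 5, 6, 7, 8, 11, 12} — 9 in total.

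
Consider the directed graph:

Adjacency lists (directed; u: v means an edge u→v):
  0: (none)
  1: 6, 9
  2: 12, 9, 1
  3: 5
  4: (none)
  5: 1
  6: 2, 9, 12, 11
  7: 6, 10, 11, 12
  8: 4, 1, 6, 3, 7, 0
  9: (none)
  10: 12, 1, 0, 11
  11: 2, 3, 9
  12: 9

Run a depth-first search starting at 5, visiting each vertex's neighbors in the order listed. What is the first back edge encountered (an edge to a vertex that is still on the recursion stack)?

DFS from 5 (visiting each vertex's neighbors in the order listed); mark gray on enter, black on exit:
5 gray
  1 gray
    6 gray
      2 gray
        12 gray
          9 gray
          9 black
        12 black
        2→9: 9 black — skip
        2→1: 1 is gray → back edge
First back edge: 2 → 1.

2→1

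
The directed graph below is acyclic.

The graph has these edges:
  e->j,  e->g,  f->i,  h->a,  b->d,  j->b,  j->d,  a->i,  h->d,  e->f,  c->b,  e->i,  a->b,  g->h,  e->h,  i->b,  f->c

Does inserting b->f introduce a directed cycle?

Yes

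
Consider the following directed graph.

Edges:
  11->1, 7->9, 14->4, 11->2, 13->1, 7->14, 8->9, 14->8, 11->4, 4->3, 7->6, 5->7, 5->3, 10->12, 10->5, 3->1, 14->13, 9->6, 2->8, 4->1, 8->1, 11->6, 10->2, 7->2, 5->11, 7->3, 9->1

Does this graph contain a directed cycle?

No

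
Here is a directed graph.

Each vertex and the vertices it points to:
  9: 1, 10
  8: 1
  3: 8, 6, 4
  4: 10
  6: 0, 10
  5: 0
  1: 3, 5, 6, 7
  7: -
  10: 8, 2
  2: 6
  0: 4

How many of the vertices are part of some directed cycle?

9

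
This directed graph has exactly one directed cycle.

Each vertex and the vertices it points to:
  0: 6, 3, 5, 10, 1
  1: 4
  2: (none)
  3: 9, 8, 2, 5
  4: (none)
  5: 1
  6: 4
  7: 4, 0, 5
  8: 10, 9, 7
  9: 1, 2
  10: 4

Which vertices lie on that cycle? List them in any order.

DFS with gray/black marking from 8:
8 gray
  10 gray
    4 gray
    4 black
  10 black
  9 gray
    1 gray
      1→4: 4 black — skip
    1 black
    2 gray
    2 black
  9 black
  7 gray
    7→4: 4 black — skip
    0 gray
      6 gray
        6→4: 4 black — skip
      6 black
      3 gray
        3→9: 9 black — skip
        3→8: 8 is gray → back edge
Back edge closes the cycle 8 → 7 → 0 → 3 → 8; its vertices are {0, 3, 7, 8}.

0, 3, 7, 8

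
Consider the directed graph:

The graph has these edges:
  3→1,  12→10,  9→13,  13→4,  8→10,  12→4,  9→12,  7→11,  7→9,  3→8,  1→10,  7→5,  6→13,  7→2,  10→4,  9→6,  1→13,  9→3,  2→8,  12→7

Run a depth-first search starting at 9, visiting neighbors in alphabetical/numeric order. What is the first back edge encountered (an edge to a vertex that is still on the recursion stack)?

7→9

DFS from 9 (visiting neighbors in alphabetical/numeric order); mark gray on enter, black on exit:
9 gray
  3 gray
    1 gray
      10 gray
        4 gray
        4 black
      10 black
      13 gray
        13→4: 4 black — skip
      13 black
    1 black
    8 gray
      8→10: 10 black — skip
    8 black
  3 black
  6 gray
    6→13: 13 black — skip
  6 black
  12 gray
    12→4: 4 black — skip
    7 gray
      2 gray
        2→8: 8 black — skip
      2 black
      5 gray
      5 black
      7→9: 9 is gray → back edge
First back edge: 7 → 9.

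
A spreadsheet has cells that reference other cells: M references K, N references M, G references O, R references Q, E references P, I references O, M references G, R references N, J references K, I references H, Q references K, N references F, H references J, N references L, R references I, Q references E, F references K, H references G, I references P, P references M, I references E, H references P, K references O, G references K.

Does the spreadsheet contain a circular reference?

No

DFS with white/gray/black marking, starting from K:
K gray
  O gray
  O black
K black
N gray
  F gray
    F→K: K black — skip
  F black
  M gray
    G gray
      G→O: O black — skip
      G→K: K black — skip
    G black
    M→K: K black — skip
  M black
  L gray
  L black
N black
H gray
  P gray
    P→M: M black — skip
  P black
  J gray
    J→K: K black — skip
  J black
  H→G: G black — skip
H black
I gray
  E gray
    E→P: P black — skip
  E black
  I→H: H black — skip
  I→O: O black — skip
  I→P: P black — skip
I black
R gray
  Q gray
    Q→K: K black — skip
    Q→E: E black — skip
  Q black
  R→I: I black — skip
  R→N: N black — skip
R black
Every edge goes to a white or black vertex — no back edge, so the graph is acyclic.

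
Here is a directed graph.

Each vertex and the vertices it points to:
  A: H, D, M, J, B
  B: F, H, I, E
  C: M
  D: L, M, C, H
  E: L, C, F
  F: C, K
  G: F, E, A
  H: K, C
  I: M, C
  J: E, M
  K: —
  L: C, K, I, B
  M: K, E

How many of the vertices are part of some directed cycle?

8

A vertex is on a directed cycle iff it belongs to a strongly connected component of size ≥ 2 (or has a self-loop).
The vertices on cycles are {B, C, E, F, H, I, L, M} — 8 in total.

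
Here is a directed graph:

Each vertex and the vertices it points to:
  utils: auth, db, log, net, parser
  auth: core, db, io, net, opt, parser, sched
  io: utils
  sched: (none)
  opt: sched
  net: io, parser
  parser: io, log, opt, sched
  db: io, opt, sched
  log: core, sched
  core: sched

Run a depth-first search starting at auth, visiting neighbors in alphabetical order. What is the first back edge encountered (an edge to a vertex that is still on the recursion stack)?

utils→auth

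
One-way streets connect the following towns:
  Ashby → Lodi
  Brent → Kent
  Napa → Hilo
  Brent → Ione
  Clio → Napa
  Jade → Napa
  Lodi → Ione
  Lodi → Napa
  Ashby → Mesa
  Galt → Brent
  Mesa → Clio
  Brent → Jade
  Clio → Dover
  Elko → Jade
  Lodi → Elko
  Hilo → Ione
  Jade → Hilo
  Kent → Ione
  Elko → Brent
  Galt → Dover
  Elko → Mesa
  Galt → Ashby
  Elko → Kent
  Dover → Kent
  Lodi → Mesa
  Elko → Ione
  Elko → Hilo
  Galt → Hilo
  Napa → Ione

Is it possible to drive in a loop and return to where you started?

No

DFS with white/gray/black marking, starting from Galt:
Galt gray
  Hilo gray
    Ione gray
    Ione black
  Hilo black
  Brent gray
    Kent gray
      Kent→Ione: Ione black — skip
    Kent black
    Jade gray
      Jade→Hilo: Hilo black — skip
      Napa gray
        Napa→Hilo: Hilo black — skip
        Napa→Ione: Ione black — skip
      Napa black
    Jade black
    Brent→Ione: Ione black — skip
  Brent black
  Dover gray
    Dover→Kent: Kent black — skip
  Dover black
  Ashby gray
    Mesa gray
      Clio gray
        Clio→Napa: Napa black — skip
        Clio→Dover: Dover black — skip
      Clio black
    Mesa black
    Lodi gray
      Elko gray
        Elko→Jade: Jade black — skip
        Elko→Kent: Kent black — skip
        Elko→Mesa: Mesa black — skip
        Elko→Ione: Ione black — skip
        Elko→Hilo: Hilo black — skip
        Elko→Brent: Brent black — skip
      Elko black
      Lodi→Mesa: Mesa black — skip
      Lodi→Napa: Napa black — skip
      Lodi→Ione: Ione black — skip
    Lodi black
  Ashby black
Galt black
Every edge goes to a white or black vertex — no back edge, so the graph is acyclic.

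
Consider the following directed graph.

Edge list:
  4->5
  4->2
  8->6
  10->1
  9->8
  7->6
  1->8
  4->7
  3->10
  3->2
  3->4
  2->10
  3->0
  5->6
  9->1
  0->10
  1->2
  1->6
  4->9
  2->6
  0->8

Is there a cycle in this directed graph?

Yes

DFS with white/gray/black marking, starting from 4:
4 gray
  5 gray
    6 gray
    6 black
  5 black
  2 gray
    10 gray
      1 gray
        1→2: 2 is gray → back edge
Back edge found, so a cycle exists: 2 → 10 → 1 → 2.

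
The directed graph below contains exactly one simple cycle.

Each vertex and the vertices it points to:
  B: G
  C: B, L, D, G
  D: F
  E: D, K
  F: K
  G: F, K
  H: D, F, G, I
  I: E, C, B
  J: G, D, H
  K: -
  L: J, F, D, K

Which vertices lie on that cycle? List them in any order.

C, H, I, J, L

DFS with gray/black marking from I:
I gray
  E gray
    D gray
      F gray
        K gray
        K black
      F black
    D black
    E→K: K black — skip
  E black
  C gray
    B gray
      G gray
        G→F: F black — skip
        G→K: K black — skip
      G black
    B black
    L gray
      J gray
        J→G: G black — skip
        J→D: D black — skip
        H gray
          H→D: D black — skip
          H→F: F black — skip
          H→G: G black — skip
          H→I: I is gray → back edge
Back edge closes the cycle I → C → L → J → H → I; its vertices are {C, H, I, J, L}.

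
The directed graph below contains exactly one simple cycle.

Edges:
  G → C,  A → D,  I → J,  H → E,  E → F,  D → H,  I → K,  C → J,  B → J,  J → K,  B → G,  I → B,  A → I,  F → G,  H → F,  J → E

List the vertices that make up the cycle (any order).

C, E, F, G, J

DFS with gray/black marking from F:
F gray
  G gray
    C gray
      J gray
        E gray
          E→F: F is gray → back edge
Back edge closes the cycle F → G → C → J → E → F; its vertices are {C, E, F, G, J}.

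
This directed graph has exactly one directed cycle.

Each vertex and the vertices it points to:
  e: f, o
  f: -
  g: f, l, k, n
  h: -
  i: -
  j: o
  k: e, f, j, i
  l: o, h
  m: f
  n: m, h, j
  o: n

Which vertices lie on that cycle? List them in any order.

j, n, o

DFS with gray/black marking from n:
n gray
  m gray
    f gray
    f black
  m black
  h gray
  h black
  j gray
    o gray
      o→n: n is gray → back edge
Back edge closes the cycle n → j → o → n; its vertices are {j, n, o}.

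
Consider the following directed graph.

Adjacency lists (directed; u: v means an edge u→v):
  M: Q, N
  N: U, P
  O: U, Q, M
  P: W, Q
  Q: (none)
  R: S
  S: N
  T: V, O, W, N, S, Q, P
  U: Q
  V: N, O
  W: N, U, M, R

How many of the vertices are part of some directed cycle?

A vertex is on a directed cycle iff it belongs to a strongly connected component of size ≥ 2 (or has a self-loop).
The vertices on cycles are {M, N, P, R, S, W} — 6 in total.

6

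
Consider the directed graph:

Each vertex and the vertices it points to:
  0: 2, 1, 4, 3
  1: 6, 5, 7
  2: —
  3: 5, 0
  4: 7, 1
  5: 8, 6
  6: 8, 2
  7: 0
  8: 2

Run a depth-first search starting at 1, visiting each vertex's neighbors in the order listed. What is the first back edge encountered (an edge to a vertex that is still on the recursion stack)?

DFS from 1 (visiting each vertex's neighbors in the order listed); mark gray on enter, black on exit:
1 gray
  6 gray
    8 gray
      2 gray
      2 black
    8 black
    6→2: 2 black — skip
  6 black
  5 gray
    5→8: 8 black — skip
    5→6: 6 black — skip
  5 black
  7 gray
    0 gray
      0→2: 2 black — skip
      0→1: 1 is gray → back edge
First back edge: 0 → 1.

0→1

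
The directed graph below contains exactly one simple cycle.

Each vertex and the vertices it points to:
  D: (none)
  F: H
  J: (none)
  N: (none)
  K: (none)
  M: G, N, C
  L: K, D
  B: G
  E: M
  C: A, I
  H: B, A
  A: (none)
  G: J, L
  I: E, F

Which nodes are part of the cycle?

DFS with gray/black marking from I:
I gray
  E gray
    M gray
      G gray
        J gray
        J black
        L gray
          K gray
          K black
          D gray
          D black
        L black
      G black
      N gray
      N black
      C gray
        A gray
        A black
        C→I: I is gray → back edge
Back edge closes the cycle I → E → M → C → I; its vertices are {C, E, I, M}.

C, E, I, M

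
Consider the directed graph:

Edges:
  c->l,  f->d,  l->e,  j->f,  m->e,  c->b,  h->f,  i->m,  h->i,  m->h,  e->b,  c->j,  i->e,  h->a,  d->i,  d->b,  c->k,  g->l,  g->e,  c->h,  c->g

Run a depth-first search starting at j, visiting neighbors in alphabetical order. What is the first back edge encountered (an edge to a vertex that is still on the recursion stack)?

DFS from j (visiting neighbors in alphabetical order); mark gray on enter, black on exit:
j gray
  f gray
    d gray
      b gray
      b black
      i gray
        e gray
          e→b: b black — skip
        e black
        m gray
          m→e: e black — skip
          h gray
            a gray
            a black
            h→f: f is gray → back edge
First back edge: h → f.

h→f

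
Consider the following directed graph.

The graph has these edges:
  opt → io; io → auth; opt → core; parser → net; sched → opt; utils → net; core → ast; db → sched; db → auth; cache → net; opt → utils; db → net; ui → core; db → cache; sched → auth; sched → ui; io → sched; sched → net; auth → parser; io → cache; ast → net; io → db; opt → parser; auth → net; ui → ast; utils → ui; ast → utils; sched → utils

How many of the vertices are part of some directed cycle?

8

A vertex is on a directed cycle iff it belongs to a strongly connected component of size ≥ 2 (or has a self-loop).
The vertices on cycles are {db, io, ui, ast, opt, core, sched, utils} — 8 in total.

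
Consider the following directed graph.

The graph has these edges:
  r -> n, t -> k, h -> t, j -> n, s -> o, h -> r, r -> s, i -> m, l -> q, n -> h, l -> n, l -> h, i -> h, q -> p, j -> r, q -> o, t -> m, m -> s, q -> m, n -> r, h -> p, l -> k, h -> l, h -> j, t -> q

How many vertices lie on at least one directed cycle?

5

A vertex is on a directed cycle iff it belongs to a strongly connected component of size ≥ 2 (or has a self-loop).
The vertices on cycles are {h, j, l, n, r} — 5 in total.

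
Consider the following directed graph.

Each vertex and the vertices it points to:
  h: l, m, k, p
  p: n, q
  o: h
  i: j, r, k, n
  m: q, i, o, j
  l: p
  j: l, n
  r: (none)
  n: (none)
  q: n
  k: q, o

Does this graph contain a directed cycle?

Yes

DFS with white/gray/black marking, starting from o:
o gray
  h gray
    l gray
      p gray
        n gray
        n black
        q gray
          q→n: n black — skip
        q black
      p black
    l black
    m gray
      m→q: q black — skip
      i gray
        j gray
          j→l: l black — skip
          j→n: n black — skip
        j black
        r gray
        r black
        k gray
          k→q: q black — skip
          k→o: o is gray → back edge
Back edge found, so a cycle exists: o → h → m → i → k → o.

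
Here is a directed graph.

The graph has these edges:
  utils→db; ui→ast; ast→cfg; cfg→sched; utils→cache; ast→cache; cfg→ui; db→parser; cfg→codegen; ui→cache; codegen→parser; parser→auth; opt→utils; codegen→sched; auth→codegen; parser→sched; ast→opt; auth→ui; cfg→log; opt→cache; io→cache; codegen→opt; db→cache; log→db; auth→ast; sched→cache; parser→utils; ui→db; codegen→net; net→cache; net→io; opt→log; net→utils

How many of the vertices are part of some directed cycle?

A vertex is on a directed cycle iff it belongs to a strongly connected component of size ≥ 2 (or has a self-loop).
The vertices on cycles are {db, ui, ast, cfg, log, net, opt, auth, utils, parser, codegen} — 11 in total.

11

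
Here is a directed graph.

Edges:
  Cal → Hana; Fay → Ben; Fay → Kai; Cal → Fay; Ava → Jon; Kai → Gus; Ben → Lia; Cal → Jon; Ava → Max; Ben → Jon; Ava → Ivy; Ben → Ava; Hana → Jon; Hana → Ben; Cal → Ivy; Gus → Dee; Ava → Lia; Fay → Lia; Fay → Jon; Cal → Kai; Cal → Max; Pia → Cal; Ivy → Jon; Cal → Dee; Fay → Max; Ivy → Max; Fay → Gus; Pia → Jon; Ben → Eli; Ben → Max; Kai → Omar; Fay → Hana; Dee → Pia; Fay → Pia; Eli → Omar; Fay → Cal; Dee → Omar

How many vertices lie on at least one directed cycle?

6

A vertex is on a directed cycle iff it belongs to a strongly connected component of size ≥ 2 (or has a self-loop).
The vertices on cycles are {Cal, Dee, Fay, Gus, Kai, Pia} — 6 in total.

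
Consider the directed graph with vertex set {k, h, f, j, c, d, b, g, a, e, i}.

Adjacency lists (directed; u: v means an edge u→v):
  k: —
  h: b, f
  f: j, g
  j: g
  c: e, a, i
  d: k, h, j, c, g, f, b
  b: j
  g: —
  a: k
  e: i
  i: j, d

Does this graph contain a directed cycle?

DFS with white/gray/black marking, starting from b:
b gray
  j gray
    g gray
    g black
  j black
b black
k gray
k black
h gray
  h→b: b black — skip
  f gray
    f→j: j black — skip
    f→g: g black — skip
  f black
h black
c gray
  e gray
    i gray
      i→j: j black — skip
      d gray
        d→k: k black — skip
        d→h: h black — skip
        d→j: j black — skip
        d→c: c is gray → back edge
Back edge found, so a cycle exists: c → e → i → d → c.

Yes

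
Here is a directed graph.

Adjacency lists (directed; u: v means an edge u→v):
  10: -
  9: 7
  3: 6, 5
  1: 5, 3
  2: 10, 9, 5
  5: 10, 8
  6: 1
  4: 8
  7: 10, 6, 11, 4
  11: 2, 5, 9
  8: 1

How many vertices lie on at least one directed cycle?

A vertex is on a directed cycle iff it belongs to a strongly connected component of size ≥ 2 (or has a self-loop).
The vertices on cycles are {1, 2, 3, 5, 6, 7, 8, 9, 11} — 9 in total.

9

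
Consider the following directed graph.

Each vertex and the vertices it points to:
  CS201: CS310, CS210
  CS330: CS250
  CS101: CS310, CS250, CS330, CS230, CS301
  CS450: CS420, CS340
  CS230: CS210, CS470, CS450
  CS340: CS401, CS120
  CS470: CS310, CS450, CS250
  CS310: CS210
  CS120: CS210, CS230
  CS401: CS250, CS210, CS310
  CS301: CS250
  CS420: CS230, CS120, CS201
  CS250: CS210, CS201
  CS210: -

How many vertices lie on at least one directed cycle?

A vertex is on a directed cycle iff it belongs to a strongly connected component of size ≥ 2 (or has a self-loop).
The vertices on cycles are {CS120, CS230, CS340, CS420, CS450, CS470} — 6 in total.

6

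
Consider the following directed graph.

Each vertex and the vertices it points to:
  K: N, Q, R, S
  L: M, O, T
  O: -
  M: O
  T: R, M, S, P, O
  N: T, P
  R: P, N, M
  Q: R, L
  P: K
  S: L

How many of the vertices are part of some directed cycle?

A vertex is on a directed cycle iff it belongs to a strongly connected component of size ≥ 2 (or has a self-loop).
The vertices on cycles are {K, L, N, P, Q, R, S, T} — 8 in total.

8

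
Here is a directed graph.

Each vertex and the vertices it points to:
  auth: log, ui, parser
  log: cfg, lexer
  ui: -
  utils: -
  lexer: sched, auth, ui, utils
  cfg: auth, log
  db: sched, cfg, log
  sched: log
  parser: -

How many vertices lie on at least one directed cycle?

5

A vertex is on a directed cycle iff it belongs to a strongly connected component of size ≥ 2 (or has a self-loop).
The vertices on cycles are {cfg, log, auth, lexer, sched} — 5 in total.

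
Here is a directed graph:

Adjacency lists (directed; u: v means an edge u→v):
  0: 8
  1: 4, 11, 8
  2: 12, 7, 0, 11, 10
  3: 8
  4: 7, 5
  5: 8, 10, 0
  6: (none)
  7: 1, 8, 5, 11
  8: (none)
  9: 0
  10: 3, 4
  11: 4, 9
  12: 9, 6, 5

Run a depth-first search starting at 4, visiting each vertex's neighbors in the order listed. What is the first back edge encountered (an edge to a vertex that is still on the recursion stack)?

DFS from 4 (visiting each vertex's neighbors in the order listed); mark gray on enter, black on exit:
4 gray
  7 gray
    1 gray
      1→4: 4 is gray → back edge
First back edge: 1 → 4.

1->4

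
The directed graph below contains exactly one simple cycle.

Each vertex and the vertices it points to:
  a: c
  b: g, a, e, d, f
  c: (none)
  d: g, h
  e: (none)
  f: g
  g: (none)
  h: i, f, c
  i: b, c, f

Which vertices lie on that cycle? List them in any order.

b, d, h, i

DFS with gray/black marking from b:
b gray
  g gray
  g black
  a gray
    c gray
    c black
  a black
  e gray
  e black
  d gray
    d→g: g black — skip
    h gray
      i gray
        i→b: b is gray → back edge
Back edge closes the cycle b → d → h → i → b; its vertices are {b, d, h, i}.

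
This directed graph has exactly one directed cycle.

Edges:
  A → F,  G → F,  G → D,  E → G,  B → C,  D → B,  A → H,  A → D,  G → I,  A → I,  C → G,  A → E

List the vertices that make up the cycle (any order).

B, C, D, G

DFS with gray/black marking from G:
G gray
  F gray
  F black
  I gray
  I black
  D gray
    B gray
      C gray
        C→G: G is gray → back edge
Back edge closes the cycle G → D → B → C → G; its vertices are {B, C, D, G}.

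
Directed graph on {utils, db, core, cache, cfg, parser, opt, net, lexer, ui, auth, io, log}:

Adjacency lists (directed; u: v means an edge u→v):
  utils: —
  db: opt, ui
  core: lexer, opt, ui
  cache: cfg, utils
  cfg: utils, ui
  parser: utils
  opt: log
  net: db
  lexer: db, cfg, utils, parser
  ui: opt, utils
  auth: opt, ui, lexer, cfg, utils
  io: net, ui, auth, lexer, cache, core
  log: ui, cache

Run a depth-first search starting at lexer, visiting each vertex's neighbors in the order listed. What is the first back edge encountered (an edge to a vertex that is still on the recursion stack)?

ui→opt

DFS from lexer (visiting each vertex's neighbors in the order listed); mark gray on enter, black on exit:
lexer gray
  db gray
    opt gray
      log gray
        ui gray
          ui→opt: opt is gray → back edge
First back edge: ui → opt.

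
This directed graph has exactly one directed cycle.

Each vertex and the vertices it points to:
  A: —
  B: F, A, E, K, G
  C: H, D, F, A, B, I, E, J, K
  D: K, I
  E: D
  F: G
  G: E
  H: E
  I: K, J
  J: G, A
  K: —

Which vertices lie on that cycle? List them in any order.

D, E, G, I, J

DFS with gray/black marking from I:
I gray
  K gray
  K black
  J gray
    G gray
      E gray
        D gray
          D→K: K black — skip
          D→I: I is gray → back edge
Back edge closes the cycle I → J → G → E → D → I; its vertices are {D, E, G, I, J}.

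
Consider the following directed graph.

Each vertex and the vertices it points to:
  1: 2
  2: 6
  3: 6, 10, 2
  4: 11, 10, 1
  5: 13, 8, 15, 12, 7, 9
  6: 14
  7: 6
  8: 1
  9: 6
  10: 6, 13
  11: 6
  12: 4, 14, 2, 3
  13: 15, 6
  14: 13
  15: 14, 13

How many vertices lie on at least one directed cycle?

A vertex is on a directed cycle iff it belongs to a strongly connected component of size ≥ 2 (or has a self-loop).
The vertices on cycles are {6, 13, 14, 15} — 4 in total.

4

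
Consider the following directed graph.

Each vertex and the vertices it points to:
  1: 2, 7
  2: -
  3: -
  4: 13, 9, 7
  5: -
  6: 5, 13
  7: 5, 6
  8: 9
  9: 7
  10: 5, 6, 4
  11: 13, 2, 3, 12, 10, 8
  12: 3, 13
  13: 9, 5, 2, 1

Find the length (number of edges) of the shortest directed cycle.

For each vertex v, BFS finds the shortest path from v back to v.
The shortest such closed walk is 9 → 7 → 6 → 13 → 9, length 4.

4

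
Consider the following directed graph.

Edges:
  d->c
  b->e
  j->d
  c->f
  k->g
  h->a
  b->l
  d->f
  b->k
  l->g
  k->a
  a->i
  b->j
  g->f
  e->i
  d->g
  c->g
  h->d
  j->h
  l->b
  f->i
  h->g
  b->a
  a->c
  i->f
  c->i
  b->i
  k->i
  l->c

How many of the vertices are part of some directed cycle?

A vertex is on a directed cycle iff it belongs to a strongly connected component of size ≥ 2 (or has a self-loop).
The vertices on cycles are {b, f, i, l} — 4 in total.

4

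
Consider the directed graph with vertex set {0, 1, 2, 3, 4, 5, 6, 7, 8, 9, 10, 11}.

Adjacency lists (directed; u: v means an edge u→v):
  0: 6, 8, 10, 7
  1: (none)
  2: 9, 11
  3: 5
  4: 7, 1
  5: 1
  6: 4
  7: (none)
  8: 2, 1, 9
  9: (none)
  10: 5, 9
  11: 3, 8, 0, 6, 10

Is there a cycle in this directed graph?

DFS with white/gray/black marking, starting from 1:
1 gray
1 black
0 gray
  6 gray
    4 gray
      7 gray
      7 black
      4→1: 1 black — skip
    4 black
  6 black
  8 gray
    2 gray
      9 gray
      9 black
      11 gray
        3 gray
          5 gray
            5→1: 1 black — skip
          5 black
        3 black
        11→8: 8 is gray → back edge
Back edge found, so a cycle exists: 8 → 2 → 11 → 8.

Yes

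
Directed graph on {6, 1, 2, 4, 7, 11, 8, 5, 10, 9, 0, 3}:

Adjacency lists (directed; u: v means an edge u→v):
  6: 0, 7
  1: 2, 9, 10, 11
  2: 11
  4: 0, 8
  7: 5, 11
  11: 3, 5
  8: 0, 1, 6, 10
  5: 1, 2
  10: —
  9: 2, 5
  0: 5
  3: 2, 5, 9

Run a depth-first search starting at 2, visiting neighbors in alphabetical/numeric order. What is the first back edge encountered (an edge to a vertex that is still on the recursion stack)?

3→2

DFS from 2 (visiting neighbors in alphabetical/numeric order); mark gray on enter, black on exit:
2 gray
  11 gray
    3 gray
      3→2: 2 is gray → back edge
First back edge: 3 → 2.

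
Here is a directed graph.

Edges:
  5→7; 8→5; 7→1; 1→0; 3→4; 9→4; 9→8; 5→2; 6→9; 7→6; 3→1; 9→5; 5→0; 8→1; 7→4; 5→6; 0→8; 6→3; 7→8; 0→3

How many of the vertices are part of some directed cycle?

A vertex is on a directed cycle iff it belongs to a strongly connected component of size ≥ 2 (or has a self-loop).
The vertices on cycles are {0, 1, 3, 5, 6, 7, 8, 9} — 8 in total.

8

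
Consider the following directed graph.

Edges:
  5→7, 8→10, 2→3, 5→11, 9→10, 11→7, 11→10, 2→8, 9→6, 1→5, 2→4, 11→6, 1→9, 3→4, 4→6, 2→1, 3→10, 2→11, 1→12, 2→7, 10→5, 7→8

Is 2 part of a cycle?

No

2 lies on a cycle iff there is a path from 2 back to itself.
Exploring from 2, it never reaches itself; equivalently, its strongly connected component is a singleton.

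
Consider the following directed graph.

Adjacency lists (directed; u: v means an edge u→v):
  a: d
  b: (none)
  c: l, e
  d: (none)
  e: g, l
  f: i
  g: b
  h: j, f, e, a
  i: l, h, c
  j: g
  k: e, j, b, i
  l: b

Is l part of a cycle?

l lies on a cycle iff there is a path from l back to itself.
Exploring from l, it never reaches itself; equivalently, its strongly connected component is a singleton.

No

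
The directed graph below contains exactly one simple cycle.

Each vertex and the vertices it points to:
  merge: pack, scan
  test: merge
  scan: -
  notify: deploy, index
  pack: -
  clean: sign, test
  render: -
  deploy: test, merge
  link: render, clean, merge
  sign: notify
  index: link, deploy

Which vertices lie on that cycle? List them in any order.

link, sign, clean, index, notify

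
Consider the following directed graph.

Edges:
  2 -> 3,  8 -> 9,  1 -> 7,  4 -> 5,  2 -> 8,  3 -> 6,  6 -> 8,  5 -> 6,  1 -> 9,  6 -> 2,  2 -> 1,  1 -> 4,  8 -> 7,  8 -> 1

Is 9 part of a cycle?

No

9 lies on a cycle iff there is a path from 9 back to itself.
Exploring from 9, it never reaches itself; equivalently, its strongly connected component is a singleton.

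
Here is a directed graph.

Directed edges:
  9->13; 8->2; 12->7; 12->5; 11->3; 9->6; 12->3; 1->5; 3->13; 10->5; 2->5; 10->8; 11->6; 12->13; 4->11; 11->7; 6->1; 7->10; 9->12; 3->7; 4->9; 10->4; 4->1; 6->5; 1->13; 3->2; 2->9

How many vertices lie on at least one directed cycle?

A vertex is on a directed cycle iff it belongs to a strongly connected component of size ≥ 2 (or has a self-loop).
The vertices on cycles are {2, 3, 4, 7, 8, 9, 10, 11, 12} — 9 in total.

9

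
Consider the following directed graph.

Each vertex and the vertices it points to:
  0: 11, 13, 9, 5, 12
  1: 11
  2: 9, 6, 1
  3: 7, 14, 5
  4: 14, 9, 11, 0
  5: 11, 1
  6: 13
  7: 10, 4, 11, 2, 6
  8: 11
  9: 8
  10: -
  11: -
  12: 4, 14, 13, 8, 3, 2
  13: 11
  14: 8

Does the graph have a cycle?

DFS with white/gray/black marking, starting from 1:
1 gray
  11 gray
  11 black
1 black
0 gray
  0→11: 11 black — skip
  13 gray
    13→11: 11 black — skip
  13 black
  9 gray
    8 gray
      8→11: 11 black — skip
    8 black
  9 black
  5 gray
    5→11: 11 black — skip
    5→1: 1 black — skip
  5 black
  12 gray
    4 gray
      14 gray
        14→8: 8 black — skip
      14 black
      4→9: 9 black — skip
      4→11: 11 black — skip
      4→0: 0 is gray → back edge
Back edge found, so a cycle exists: 0 → 12 → 4 → 0.

Yes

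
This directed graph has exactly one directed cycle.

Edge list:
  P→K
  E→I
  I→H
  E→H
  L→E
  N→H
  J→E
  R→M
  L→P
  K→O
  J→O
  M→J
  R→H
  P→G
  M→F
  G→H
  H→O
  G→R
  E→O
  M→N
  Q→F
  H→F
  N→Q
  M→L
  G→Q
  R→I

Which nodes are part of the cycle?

G, L, M, P, R

DFS with gray/black marking from M:
M gray
  L gray
    P gray
      K gray
        O gray
        O black
      K black
      G gray
        Q gray
          F gray
          F black
        Q black
        R gray
          R→M: M is gray → back edge
Back edge closes the cycle M → L → P → G → R → M; its vertices are {G, L, M, P, R}.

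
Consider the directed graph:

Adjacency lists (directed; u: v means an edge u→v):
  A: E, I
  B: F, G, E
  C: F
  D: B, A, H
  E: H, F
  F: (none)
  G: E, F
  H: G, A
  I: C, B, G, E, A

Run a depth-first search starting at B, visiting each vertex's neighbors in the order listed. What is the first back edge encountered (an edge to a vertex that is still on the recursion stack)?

DFS from B (visiting each vertex's neighbors in the order listed); mark gray on enter, black on exit:
B gray
  F gray
  F black
  G gray
    E gray
      H gray
        H→G: G is gray → back edge
First back edge: H → G.

H->G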